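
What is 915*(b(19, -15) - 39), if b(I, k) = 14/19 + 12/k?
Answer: -679113/19 ≈ -35743.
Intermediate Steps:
b(I, k) = 14/19 + 12/k (b(I, k) = 14*(1/19) + 12/k = 14/19 + 12/k)
915*(b(19, -15) - 39) = 915*((14/19 + 12/(-15)) - 39) = 915*((14/19 + 12*(-1/15)) - 39) = 915*((14/19 - ⅘) - 39) = 915*(-6/95 - 39) = 915*(-3711/95) = -679113/19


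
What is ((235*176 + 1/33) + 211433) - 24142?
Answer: 7545484/33 ≈ 2.2865e+5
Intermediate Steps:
((235*176 + 1/33) + 211433) - 24142 = ((41360 + 1/33) + 211433) - 24142 = (1364881/33 + 211433) - 24142 = 8342170/33 - 24142 = 7545484/33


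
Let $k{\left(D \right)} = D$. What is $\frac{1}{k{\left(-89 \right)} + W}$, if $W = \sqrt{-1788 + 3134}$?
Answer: $- \frac{89}{6575} - \frac{\sqrt{1346}}{6575} \approx -0.019116$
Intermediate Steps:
$W = \sqrt{1346} \approx 36.688$
$\frac{1}{k{\left(-89 \right)} + W} = \frac{1}{-89 + \sqrt{1346}}$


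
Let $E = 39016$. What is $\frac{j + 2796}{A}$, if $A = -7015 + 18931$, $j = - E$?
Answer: $- \frac{9055}{2979} \approx -3.0396$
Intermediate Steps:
$j = -39016$ ($j = \left(-1\right) 39016 = -39016$)
$A = 11916$
$\frac{j + 2796}{A} = \frac{-39016 + 2796}{11916} = \left(-36220\right) \frac{1}{11916} = - \frac{9055}{2979}$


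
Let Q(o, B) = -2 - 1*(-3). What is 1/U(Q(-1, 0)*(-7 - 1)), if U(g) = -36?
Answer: -1/36 ≈ -0.027778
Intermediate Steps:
Q(o, B) = 1 (Q(o, B) = -2 + 3 = 1)
1/U(Q(-1, 0)*(-7 - 1)) = 1/(-36) = -1/36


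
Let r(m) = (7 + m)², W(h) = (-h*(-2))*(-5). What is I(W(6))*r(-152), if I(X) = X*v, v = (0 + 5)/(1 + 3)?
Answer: -1576875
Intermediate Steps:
v = 5/4 ≈ 1.2500
W(h) = -10*h (W(h) = (2*h)*(-5) = -10*h)
I(X) = 5*X/4 (I(X) = X*(5/4) = 5*X/4)
I(W(6))*r(-152) = (5*(-10*6)/4)*(7 - 152)² = ((5/4)*(-60))*(-145)² = -75*21025 = -1576875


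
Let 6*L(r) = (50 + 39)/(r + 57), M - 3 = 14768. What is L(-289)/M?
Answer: -89/20561232 ≈ -4.3285e-6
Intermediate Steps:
M = 14771 (M = 3 + 14768 = 14771)
L(r) = 89/(6*(57 + r)) (L(r) = ((50 + 39)/(r + 57))/6 = (89/(57 + r))/6 = 89/(6*(57 + r)))
L(-289)/M = (89/(6*(57 - 289)))/14771 = ((89/6)/(-232))*(1/14771) = ((89/6)*(-1/232))*(1/14771) = -89/1392*1/14771 = -89/20561232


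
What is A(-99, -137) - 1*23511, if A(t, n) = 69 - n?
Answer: -23305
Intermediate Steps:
A(-99, -137) - 1*23511 = (69 - 1*(-137)) - 1*23511 = (69 + 137) - 23511 = 206 - 23511 = -23305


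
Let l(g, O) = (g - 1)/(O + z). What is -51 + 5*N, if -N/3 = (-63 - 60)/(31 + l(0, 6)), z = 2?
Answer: 2163/247 ≈ 8.7571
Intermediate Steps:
l(g, O) = (-1 + g)/(2 + O) (l(g, O) = (g - 1)/(O + 2) = (-1 + g)/(2 + O))
N = 2952/247 (N = -3*(-63 - 60)/(31 + (-1 + 0)/(2 + 6)) = -(-369)/(31 - 1/8) = -(-369)/(31 + (⅛)*(-1)) = -(-369)/(31 - ⅛) = -(-369)/247/8 = -(-369)*8/247 = -3*(-984/247) = 2952/247 ≈ 11.951)
-51 + 5*N = -51 + 5*(2952/247) = -51 + 14760/247 = 2163/247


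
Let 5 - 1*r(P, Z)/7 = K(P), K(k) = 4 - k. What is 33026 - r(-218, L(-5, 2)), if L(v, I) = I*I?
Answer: 34545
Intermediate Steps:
L(v, I) = I²
r(P, Z) = 7 + 7*P (r(P, Z) = 35 - 7*(4 - P) = 35 + (-28 + 7*P) = 7 + 7*P)
33026 - r(-218, L(-5, 2)) = 33026 - (7 + 7*(-218)) = 33026 - (7 - 1526) = 33026 - 1*(-1519) = 33026 + 1519 = 34545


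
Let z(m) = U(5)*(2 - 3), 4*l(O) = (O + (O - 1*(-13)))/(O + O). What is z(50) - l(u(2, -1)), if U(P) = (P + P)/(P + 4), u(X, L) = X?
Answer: -313/144 ≈ -2.1736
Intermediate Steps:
l(O) = (13 + 2*O)/(8*O) (l(O) = ((O + (O - 1*(-13)))/(O + O))/4 = ((O + (O + 13))/((2*O)))/4 = ((O + (13 + O))*(1/(2*O)))/4 = ((13 + 2*O)*(1/(2*O)))/4 = ((13 + 2*O)/(2*O))/4 = (13 + 2*O)/(8*O))
U(P) = 2*P/(4 + P) (U(P) = (2*P)/(4 + P) = 2*P/(4 + P))
z(m) = -10/9 (z(m) = (2*5/(4 + 5))*(2 - 3) = (2*5/9)*(-1) = (2*5*(1/9))*(-1) = (10/9)*(-1) = -10/9)
z(50) - l(u(2, -1)) = -10/9 - (13 + 2*2)/(8*2) = -10/9 - (13 + 4)/(8*2) = -10/9 - 17/(8*2) = -10/9 - 1*17/16 = -10/9 - 17/16 = -313/144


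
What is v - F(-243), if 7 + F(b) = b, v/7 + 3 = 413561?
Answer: 2895156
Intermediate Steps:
v = 2894906 (v = -21 + 7*413561 = -21 + 2894927 = 2894906)
F(b) = -7 + b
v - F(-243) = 2894906 - (-7 - 243) = 2894906 - 1*(-250) = 2894906 + 250 = 2895156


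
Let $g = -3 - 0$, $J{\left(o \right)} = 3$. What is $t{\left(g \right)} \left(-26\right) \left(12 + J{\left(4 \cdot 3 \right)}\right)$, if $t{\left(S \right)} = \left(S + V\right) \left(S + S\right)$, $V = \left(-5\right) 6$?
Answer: $-77220$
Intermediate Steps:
$V = -30$
$g = -3$ ($g = -3 + 0 = -3$)
$t{\left(S \right)} = 2 S \left(-30 + S\right)$ ($t{\left(S \right)} = \left(S - 30\right) \left(S + S\right) = \left(-30 + S\right) 2 S = 2 S \left(-30 + S\right)$)
$t{\left(g \right)} \left(-26\right) \left(12 + J{\left(4 \cdot 3 \right)}\right) = 2 \left(-3\right) \left(-30 - 3\right) \left(-26\right) \left(12 + 3\right) = 2 \left(-3\right) \left(-33\right) \left(-26\right) 15 = 198 \left(-26\right) 15 = \left(-5148\right) 15 = -77220$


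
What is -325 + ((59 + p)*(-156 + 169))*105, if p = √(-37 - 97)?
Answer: 80210 + 1365*I*√134 ≈ 80210.0 + 15801.0*I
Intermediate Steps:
p = I*√134 (p = √(-134) = I*√134 ≈ 11.576*I)
-325 + ((59 + p)*(-156 + 169))*105 = -325 + ((59 + I*√134)*(-156 + 169))*105 = -325 + ((59 + I*√134)*13)*105 = -325 + (767 + 13*I*√134)*105 = -325 + (80535 + 1365*I*√134) = 80210 + 1365*I*√134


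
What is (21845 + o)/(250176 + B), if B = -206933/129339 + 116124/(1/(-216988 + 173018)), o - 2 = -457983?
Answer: 56409394104/660368991416189 ≈ 8.5421e-5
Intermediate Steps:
o = -457981 (o = 2 - 457983 = -457981)
B = -660401348929853/129339 (B = -206933*1/129339 + 116124/(1/(-43970)) = -206933/129339 + 116124/(-1/43970) = -206933/129339 + 116124*(-43970) = -206933/129339 - 5105972280 = -660401348929853/129339 ≈ -5.1060e+9)
(21845 + o)/(250176 + B) = (21845 - 457981)/(250176 - 660401348929853/129339) = -436136/(-660368991416189/129339) = -436136*(-129339/660368991416189) = 56409394104/660368991416189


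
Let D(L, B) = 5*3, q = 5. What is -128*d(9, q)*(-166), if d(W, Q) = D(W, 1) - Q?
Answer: 212480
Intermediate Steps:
D(L, B) = 15
d(W, Q) = 15 - Q
-128*d(9, q)*(-166) = -128*(15 - 1*5)*(-166) = -128*(15 - 5)*(-166) = -128*10*(-166) = -1280*(-166) = 212480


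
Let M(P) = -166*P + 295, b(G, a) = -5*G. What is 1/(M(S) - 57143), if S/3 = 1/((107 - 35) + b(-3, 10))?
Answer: -29/1648758 ≈ -1.7589e-5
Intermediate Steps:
S = 1/29 (S = 3/((107 - 35) - 5*(-3)) = 3/(72 + 15) = 3/87 = 3*(1/87) = 1/29 ≈ 0.034483)
M(P) = 295 - 166*P
1/(M(S) - 57143) = 1/((295 - 166*1/29) - 57143) = 1/((295 - 166/29) - 57143) = 1/(8389/29 - 57143) = 1/(-1648758/29) = -29/1648758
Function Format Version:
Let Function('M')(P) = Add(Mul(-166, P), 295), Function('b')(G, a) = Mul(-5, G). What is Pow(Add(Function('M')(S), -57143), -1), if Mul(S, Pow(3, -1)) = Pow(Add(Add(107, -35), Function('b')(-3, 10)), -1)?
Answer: Rational(-29, 1648758) ≈ -1.7589e-5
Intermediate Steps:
S = Rational(1, 29) (S = Mul(3, Pow(Add(Add(107, -35), Mul(-5, -3)), -1)) = Mul(3, Pow(Add(72, 15), -1)) = Mul(3, Pow(87, -1)) = Mul(3, Rational(1, 87)) = Rational(1, 29) ≈ 0.034483)
Function('M')(P) = Add(295, Mul(-166, P))
Pow(Add(Function('M')(S), -57143), -1) = Pow(Add(Add(295, Mul(-166, Rational(1, 29))), -57143), -1) = Pow(Add(Add(295, Rational(-166, 29)), -57143), -1) = Pow(Add(Rational(8389, 29), -57143), -1) = Pow(Rational(-1648758, 29), -1) = Rational(-29, 1648758)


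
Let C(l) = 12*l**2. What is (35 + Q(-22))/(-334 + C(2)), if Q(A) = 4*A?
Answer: 53/286 ≈ 0.18531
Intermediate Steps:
(35 + Q(-22))/(-334 + C(2)) = (35 + 4*(-22))/(-334 + 12*2**2) = (35 - 88)/(-334 + 12*4) = -53/(-334 + 48) = -53/(-286) = -53*(-1/286) = 53/286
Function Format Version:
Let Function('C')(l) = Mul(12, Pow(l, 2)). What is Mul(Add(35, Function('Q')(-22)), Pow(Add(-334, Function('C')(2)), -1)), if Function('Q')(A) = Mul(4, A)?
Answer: Rational(53, 286) ≈ 0.18531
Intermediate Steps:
Mul(Add(35, Function('Q')(-22)), Pow(Add(-334, Function('C')(2)), -1)) = Mul(Add(35, Mul(4, -22)), Pow(Add(-334, Mul(12, Pow(2, 2))), -1)) = Mul(Add(35, -88), Pow(Add(-334, Mul(12, 4)), -1)) = Mul(-53, Pow(Add(-334, 48), -1)) = Mul(-53, Pow(-286, -1)) = Mul(-53, Rational(-1, 286)) = Rational(53, 286)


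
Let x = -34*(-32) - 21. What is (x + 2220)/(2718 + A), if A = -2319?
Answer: 173/21 ≈ 8.2381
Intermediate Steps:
x = 1067 (x = 1088 - 21 = 1067)
(x + 2220)/(2718 + A) = (1067 + 2220)/(2718 - 2319) = 3287/399 = 3287*(1/399) = 173/21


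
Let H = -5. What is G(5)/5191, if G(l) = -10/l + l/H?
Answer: -3/5191 ≈ -0.00057792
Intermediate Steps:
G(l) = -10/l - l/5 (G(l) = -10/l + l/(-5) = -10/l + l*(-⅕) = -10/l - l/5)
G(5)/5191 = (-10/5 - ⅕*5)/5191 = (-10*⅕ - 1)*(1/5191) = (-2 - 1)*(1/5191) = -3*1/5191 = -3/5191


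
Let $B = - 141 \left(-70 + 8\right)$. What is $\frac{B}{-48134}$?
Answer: $- \frac{4371}{24067} \approx -0.18162$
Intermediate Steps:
$B = 8742$ ($B = \left(-141\right) \left(-62\right) = 8742$)
$\frac{B}{-48134} = \frac{8742}{-48134} = 8742 \left(- \frac{1}{48134}\right) = - \frac{4371}{24067}$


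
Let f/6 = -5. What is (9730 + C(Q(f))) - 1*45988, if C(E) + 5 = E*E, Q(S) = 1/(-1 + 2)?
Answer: -36262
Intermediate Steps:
f = -30 (f = 6*(-5) = -30)
Q(S) = 1 (Q(S) = 1/1 = 1)
C(E) = -5 + E² (C(E) = -5 + E*E = -5 + E²)
(9730 + C(Q(f))) - 1*45988 = (9730 + (-5 + 1²)) - 1*45988 = (9730 + (-5 + 1)) - 45988 = (9730 - 4) - 45988 = 9726 - 45988 = -36262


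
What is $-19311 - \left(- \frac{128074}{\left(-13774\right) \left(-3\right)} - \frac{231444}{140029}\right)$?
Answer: $- \frac{55855661591002}{2893139169} \approx -19306.0$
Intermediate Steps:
$-19311 - \left(- \frac{128074}{\left(-13774\right) \left(-3\right)} - \frac{231444}{140029}\right) = -19311 - \left(- \frac{128074}{41322} - \frac{231444}{140029}\right) = -19311 - \left(\left(-128074\right) \frac{1}{41322} - \frac{231444}{140029}\right) = -19311 - \left(- \frac{64037}{20661} - \frac{231444}{140029}\right) = -19311 - - \frac{13748901557}{2893139169} = -19311 + \frac{13748901557}{2893139169} = - \frac{55855661591002}{2893139169}$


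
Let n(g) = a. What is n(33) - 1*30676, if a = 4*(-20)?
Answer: -30756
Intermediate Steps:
a = -80
n(g) = -80
n(33) - 1*30676 = -80 - 1*30676 = -80 - 30676 = -30756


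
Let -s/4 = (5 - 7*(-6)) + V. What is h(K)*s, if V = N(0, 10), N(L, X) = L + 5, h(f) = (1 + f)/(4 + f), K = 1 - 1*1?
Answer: -52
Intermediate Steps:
K = 0 (K = 1 - 1 = 0)
h(f) = (1 + f)/(4 + f)
N(L, X) = 5 + L
V = 5 (V = 5 + 0 = 5)
s = -208 (s = -4*((5 - 7*(-6)) + 5) = -4*((5 + 42) + 5) = -4*(47 + 5) = -4*52 = -208)
h(K)*s = ((1 + 0)/(4 + 0))*(-208) = (1/4)*(-208) = -52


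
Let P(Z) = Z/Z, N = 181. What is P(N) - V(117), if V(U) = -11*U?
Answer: 1288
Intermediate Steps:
P(Z) = 1
P(N) - V(117) = 1 - (-11)*117 = 1 - 1*(-1287) = 1 + 1287 = 1288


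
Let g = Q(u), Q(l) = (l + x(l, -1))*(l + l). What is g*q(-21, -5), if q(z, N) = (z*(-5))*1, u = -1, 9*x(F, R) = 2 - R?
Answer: 140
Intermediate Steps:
x(F, R) = 2/9 - R/9 (x(F, R) = (2 - R)/9 = 2/9 - R/9)
Q(l) = 2*l*(1/3 + l) (Q(l) = (l + (2/9 - 1/9*(-1)))*(l + l) = (l + (2/9 + 1/9))*(2*l) = (l + 1/3)*(2*l) = (1/3 + l)*(2*l) = 2*l*(1/3 + l))
g = 4/3 (g = (2/3)*(-1)*(1 + 3*(-1)) = (2/3)*(-1)*(1 - 3) = (2/3)*(-1)*(-2) = 4/3 ≈ 1.3333)
q(z, N) = -5*z (q(z, N) = -5*z*1 = -5*z)
g*q(-21, -5) = 4*(-5*(-21))/3 = (4/3)*105 = 140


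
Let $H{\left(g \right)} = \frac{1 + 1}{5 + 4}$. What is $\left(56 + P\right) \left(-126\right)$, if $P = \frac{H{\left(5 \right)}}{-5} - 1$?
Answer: $- \frac{34622}{5} \approx -6924.4$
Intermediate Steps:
$H{\left(g \right)} = \frac{2}{9}$
$P = - \frac{47}{45}$ ($P = \frac{2}{9 \left(-5\right)} - 1 = \frac{2}{9} \left(- \frac{1}{5}\right) - 1 = - \frac{2}{45} - 1 = - \frac{47}{45} \approx -1.0444$)
$\left(56 + P\right) \left(-126\right) = \left(56 - \frac{47}{45}\right) \left(-126\right) = \frac{2473}{45} \left(-126\right) = - \frac{34622}{5}$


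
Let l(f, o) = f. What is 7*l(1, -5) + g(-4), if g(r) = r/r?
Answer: 8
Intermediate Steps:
g(r) = 1
7*l(1, -5) + g(-4) = 7*1 + 1 = 7 + 1 = 8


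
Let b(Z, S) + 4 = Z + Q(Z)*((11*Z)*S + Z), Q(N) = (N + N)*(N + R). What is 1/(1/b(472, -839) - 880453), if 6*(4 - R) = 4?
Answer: -1954428781100/1720782683605838301 ≈ -1.1358e-6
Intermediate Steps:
R = 10/3 (R = 4 - 1/6*4 = 4 - 2/3 = 10/3 ≈ 3.3333)
Q(N) = 2*N*(10/3 + N) (Q(N) = (N + N)*(N + 10/3) = (2*N)*(10/3 + N) = 2*N*(10/3 + N))
b(Z, S) = -4 + Z + 2*Z*(10 + 3*Z)*(Z + 11*S*Z)/3 (b(Z, S) = -4 + (Z + (2*Z*(10 + 3*Z)/3)*((11*Z)*S + Z)) = -4 + (Z + (2*Z*(10 + 3*Z)/3)*(11*S*Z + Z)) = -4 + (Z + (2*Z*(10 + 3*Z)/3)*(Z + 11*S*Z)) = -4 + (Z + 2*Z*(10 + 3*Z)*(Z + 11*S*Z)/3) = -4 + Z + 2*Z*(10 + 3*Z)*(Z + 11*S*Z)/3)
1/(1/b(472, -839) - 880453) = 1/(1/(-4 + 472 + 472**2*(20/3 + 2*472) + (22/3)*(-839)*472**2*(10 + 3*472)) - 880453) = 1/(1/(-4 + 472 + 222784*(20/3 + 944) + (22/3)*(-839)*222784*(10 + 1416)) - 880453) = 1/(1/(-4 + 472 + 222784*(2852/3) + (22/3)*(-839)*222784*1426) - 880453) = 1/(1/(-4 + 472 + 635379968/3 - 5863921724672/3) - 880453) = 1/(1/(-1954428781100) - 880453) = 1/(-1/1954428781100 - 880453) = 1/(-1720782683605838301/1954428781100) = -1954428781100/1720782683605838301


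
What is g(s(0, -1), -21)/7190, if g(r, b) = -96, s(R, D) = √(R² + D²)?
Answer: -48/3595 ≈ -0.013352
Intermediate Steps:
s(R, D) = √(D² + R²)
g(s(0, -1), -21)/7190 = -96/7190 = -96*1/7190 = -48/3595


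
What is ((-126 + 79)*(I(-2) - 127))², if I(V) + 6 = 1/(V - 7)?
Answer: 3170365636/81 ≈ 3.9140e+7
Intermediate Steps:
I(V) = -6 + 1/(-7 + V) (I(V) = -6 + 1/(V - 7) = -6 + 1/(-7 + V))
((-126 + 79)*(I(-2) - 127))² = ((-126 + 79)*((43 - 6*(-2))/(-7 - 2) - 127))² = (-47*((43 + 12)/(-9) - 127))² = (-47*(-⅑*55 - 127))² = (-47*(-55/9 - 127))² = (-47*(-1198/9))² = (56306/9)² = 3170365636/81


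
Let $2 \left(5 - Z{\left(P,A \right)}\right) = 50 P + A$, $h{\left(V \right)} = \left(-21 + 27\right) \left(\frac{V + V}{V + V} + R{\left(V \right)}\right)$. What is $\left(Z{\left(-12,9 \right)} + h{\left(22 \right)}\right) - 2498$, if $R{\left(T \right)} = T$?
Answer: $- \frac{4119}{2} \approx -2059.5$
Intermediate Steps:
$h{\left(V \right)} = 6 + 6 V$ ($h{\left(V \right)} = \left(-21 + 27\right) \left(\frac{V + V}{V + V} + V\right) = 6 \left(\frac{2 V}{2 V} + V\right) = 6 \left(2 V \frac{1}{2 V} + V\right) = 6 \left(1 + V\right) = 6 + 6 V$)
$Z{\left(P,A \right)} = 5 - 25 P - \frac{A}{2}$ ($Z{\left(P,A \right)} = 5 - \frac{50 P + A}{2} = 5 - \frac{A + 50 P}{2} = 5 - \left(\frac{A}{2} + 25 P\right) = 5 - 25 P - \frac{A}{2}$)
$\left(Z{\left(-12,9 \right)} + h{\left(22 \right)}\right) - 2498 = \left(\left(5 - -300 - \frac{9}{2}\right) + \left(6 + 6 \cdot 22\right)\right) - 2498 = \left(\left(5 + 300 - \frac{9}{2}\right) + \left(6 + 132\right)\right) - 2498 = \left(\frac{601}{2} + 138\right) - 2498 = \frac{877}{2} - 2498 = - \frac{4119}{2}$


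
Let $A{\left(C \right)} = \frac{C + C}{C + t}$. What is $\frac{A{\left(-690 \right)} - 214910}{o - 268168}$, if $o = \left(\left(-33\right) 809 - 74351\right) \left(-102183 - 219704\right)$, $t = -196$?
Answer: $- \frac{11900555}{1801114480968} \approx -6.6073 \cdot 10^{-6}$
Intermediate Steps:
$o = 32526037576$ ($o = \left(-26697 - 74351\right) \left(-321887\right) = \left(-101048\right) \left(-321887\right) = 32526037576$)
$A{\left(C \right)} = \frac{2 C}{-196 + C}$ ($A{\left(C \right)} = \frac{C + C}{C - 196} = \frac{2 C}{-196 + C}$)
$\frac{A{\left(-690 \right)} - 214910}{o - 268168} = \frac{2 \left(-690\right) \frac{1}{-196 - 690} - 214910}{32526037576 - 268168} = \frac{2 \left(-690\right) \frac{1}{-886} - 214910}{32525769408} = \left(2 \left(-690\right) \left(- \frac{1}{886}\right) - 214910\right) \frac{1}{32525769408} = \left(\frac{690}{443} - 214910\right) \frac{1}{32525769408} = \left(- \frac{95204440}{443}\right) \frac{1}{32525769408} = - \frac{11900555}{1801114480968}$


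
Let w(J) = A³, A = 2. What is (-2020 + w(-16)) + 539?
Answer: -1473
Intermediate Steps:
w(J) = 8 (w(J) = 2³ = 8)
(-2020 + w(-16)) + 539 = (-2020 + 8) + 539 = -2012 + 539 = -1473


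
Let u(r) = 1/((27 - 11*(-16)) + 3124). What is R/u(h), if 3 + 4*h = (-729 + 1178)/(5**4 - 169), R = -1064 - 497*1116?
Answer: -1848867132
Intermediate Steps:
R = -555716 (R = -1064 - 554652 = -555716)
h = -919/1824 (h = -3/4 + ((-729 + 1178)/(5**4 - 169))/4 = -3/4 + (449/(625 - 169))/4 = -3/4 + (449/456)/4 = -3/4 + (449*(1/456))/4 = -3/4 + (1/4)*(449/456) = -3/4 + 449/1824 = -919/1824 ≈ -0.50384)
u(r) = 1/3327 (u(r) = 1/((27 + 176) + 3124) = 1/(203 + 3124) = 1/3327)
R/u(h) = -555716/1/3327 = -555716*3327 = -1848867132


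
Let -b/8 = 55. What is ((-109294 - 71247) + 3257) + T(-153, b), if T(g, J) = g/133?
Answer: -23578925/133 ≈ -1.7729e+5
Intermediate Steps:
b = -440 (b = -8*55 = -440)
T(g, J) = g/133 (T(g, J) = g*(1/133) = g/133)
((-109294 - 71247) + 3257) + T(-153, b) = ((-109294 - 71247) + 3257) + (1/133)*(-153) = (-180541 + 3257) - 153/133 = -177284 - 153/133 = -23578925/133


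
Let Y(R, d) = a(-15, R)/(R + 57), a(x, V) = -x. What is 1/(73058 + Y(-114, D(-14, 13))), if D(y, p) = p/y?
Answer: 19/1388097 ≈ 1.3688e-5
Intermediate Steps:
Y(R, d) = 15/(57 + R) (Y(R, d) = (-1*(-15))/(R + 57) = 15/(57 + R))
1/(73058 + Y(-114, D(-14, 13))) = 1/(73058 + 15/(57 - 114)) = 1/(73058 + 15/(-57)) = 1/(73058 + 15*(-1/57)) = 1/(73058 - 5/19) = 1/(1388097/19) = 19/1388097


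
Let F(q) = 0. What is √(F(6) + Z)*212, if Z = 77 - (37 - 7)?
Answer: 212*√47 ≈ 1453.4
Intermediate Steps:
Z = 47 (Z = 77 - 1*30 = 77 - 30 = 47)
√(F(6) + Z)*212 = √(0 + 47)*212 = √47*212 = 212*√47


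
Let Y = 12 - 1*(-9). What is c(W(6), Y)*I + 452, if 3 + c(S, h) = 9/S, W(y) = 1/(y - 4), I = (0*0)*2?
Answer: 452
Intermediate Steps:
I = 0 (I = 0*2 = 0)
Y = 21 (Y = 12 + 9 = 21)
W(y) = 1/(-4 + y)
c(S, h) = -3 + 9/S
c(W(6), Y)*I + 452 = (-3 + 9/(1/(-4 + 6)))*0 + 452 = (-3 + 9/(1/2))*0 + 452 = (-3 + 9/(½))*0 + 452 = (-3 + 9*2)*0 + 452 = (-3 + 18)*0 + 452 = 15*0 + 452 = 0 + 452 = 452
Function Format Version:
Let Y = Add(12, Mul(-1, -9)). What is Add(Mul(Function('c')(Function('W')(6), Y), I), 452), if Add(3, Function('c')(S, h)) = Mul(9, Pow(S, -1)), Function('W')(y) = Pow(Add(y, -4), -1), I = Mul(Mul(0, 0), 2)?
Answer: 452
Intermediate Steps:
I = 0 (I = Mul(0, 2) = 0)
Y = 21 (Y = Add(12, 9) = 21)
Function('W')(y) = Pow(Add(-4, y), -1)
Function('c')(S, h) = Add(-3, Mul(9, Pow(S, -1)))
Add(Mul(Function('c')(Function('W')(6), Y), I), 452) = Add(Mul(Add(-3, Mul(9, Pow(Pow(Add(-4, 6), -1), -1))), 0), 452) = Add(Mul(Add(-3, Mul(9, Pow(Pow(2, -1), -1))), 0), 452) = Add(Mul(Add(-3, Mul(9, Pow(Rational(1, 2), -1))), 0), 452) = Add(Mul(Add(-3, Mul(9, 2)), 0), 452) = Add(Mul(Add(-3, 18), 0), 452) = Add(Mul(15, 0), 452) = Add(0, 452) = 452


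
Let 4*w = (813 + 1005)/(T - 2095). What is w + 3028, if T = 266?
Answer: 11075515/3658 ≈ 3027.8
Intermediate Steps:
w = -909/3658 (w = ((813 + 1005)/(266 - 2095))/4 = (1818/(-1829))/4 = (1818*(-1/1829))/4 = (¼)*(-1818/1829) = -909/3658 ≈ -0.24850)
w + 3028 = -909/3658 + 3028 = 11075515/3658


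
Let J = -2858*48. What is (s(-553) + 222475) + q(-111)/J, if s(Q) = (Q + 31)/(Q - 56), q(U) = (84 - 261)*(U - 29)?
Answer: 17803393537/80024 ≈ 2.2248e+5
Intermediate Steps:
J = -137184
q(U) = 5133 - 177*U (q(U) = -177*(-29 + U) = 5133 - 177*U)
s(Q) = (31 + Q)/(-56 + Q)
(s(-553) + 222475) + q(-111)/J = ((31 - 553)/(-56 - 553) + 222475) + (5133 - 177*(-111))/(-137184) = (-522/(-609) + 222475) + (5133 + 19647)*(-1/137184) = (-1/609*(-522) + 222475) + 24780*(-1/137184) = (6/7 + 222475) - 2065/11432 = 1557331/7 - 2065/11432 = 17803393537/80024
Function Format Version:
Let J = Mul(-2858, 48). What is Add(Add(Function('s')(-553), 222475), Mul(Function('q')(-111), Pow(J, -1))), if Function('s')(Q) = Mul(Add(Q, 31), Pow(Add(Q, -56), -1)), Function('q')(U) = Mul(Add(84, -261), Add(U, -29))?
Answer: Rational(17803393537, 80024) ≈ 2.2248e+5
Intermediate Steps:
J = -137184
Function('q')(U) = Add(5133, Mul(-177, U)) (Function('q')(U) = Mul(-177, Add(-29, U)) = Add(5133, Mul(-177, U)))
Function('s')(Q) = Mul(Pow(Add(-56, Q), -1), Add(31, Q)) (Function('s')(Q) = Mul(Add(31, Q), Pow(Add(-56, Q), -1)) = Mul(Pow(Add(-56, Q), -1), Add(31, Q)))
Add(Add(Function('s')(-553), 222475), Mul(Function('q')(-111), Pow(J, -1))) = Add(Add(Mul(Pow(Add(-56, -553), -1), Add(31, -553)), 222475), Mul(Add(5133, Mul(-177, -111)), Pow(-137184, -1))) = Add(Add(Mul(Pow(-609, -1), -522), 222475), Mul(Add(5133, 19647), Rational(-1, 137184))) = Add(Add(Mul(Rational(-1, 609), -522), 222475), Mul(24780, Rational(-1, 137184))) = Add(Add(Rational(6, 7), 222475), Rational(-2065, 11432)) = Add(Rational(1557331, 7), Rational(-2065, 11432)) = Rational(17803393537, 80024)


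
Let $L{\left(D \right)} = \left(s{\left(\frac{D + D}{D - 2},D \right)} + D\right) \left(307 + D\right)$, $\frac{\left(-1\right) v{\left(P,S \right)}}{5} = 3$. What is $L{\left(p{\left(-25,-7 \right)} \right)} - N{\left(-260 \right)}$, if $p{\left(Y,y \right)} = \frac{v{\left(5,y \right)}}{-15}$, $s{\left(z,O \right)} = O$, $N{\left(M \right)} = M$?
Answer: $876$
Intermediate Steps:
$v{\left(P,S \right)} = -15$ ($v{\left(P,S \right)} = \left(-5\right) 3 = -15$)
$p{\left(Y,y \right)} = 1$ ($p{\left(Y,y \right)} = - \frac{15}{-15} = \left(-15\right) \left(- \frac{1}{15}\right) = 1$)
$L{\left(D \right)} = 2 D \left(307 + D\right)$ ($L{\left(D \right)} = \left(D + D\right) \left(307 + D\right) = 2 D \left(307 + D\right)$)
$L{\left(p{\left(-25,-7 \right)} \right)} - N{\left(-260 \right)} = 2 \cdot 1 \left(307 + 1\right) - -260 = 2 \cdot 1 \cdot 308 + 260 = 616 + 260 = 876$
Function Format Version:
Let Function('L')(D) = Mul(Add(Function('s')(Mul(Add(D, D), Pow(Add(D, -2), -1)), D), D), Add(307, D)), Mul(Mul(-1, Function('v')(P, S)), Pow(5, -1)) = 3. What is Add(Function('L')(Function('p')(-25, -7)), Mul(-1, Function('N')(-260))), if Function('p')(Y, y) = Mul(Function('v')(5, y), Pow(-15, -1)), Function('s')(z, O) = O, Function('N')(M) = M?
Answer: 876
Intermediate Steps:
Function('v')(P, S) = -15 (Function('v')(P, S) = Mul(-5, 3) = -15)
Function('p')(Y, y) = 1 (Function('p')(Y, y) = Mul(-15, Pow(-15, -1)) = Mul(-15, Rational(-1, 15)) = 1)
Function('L')(D) = Mul(2, D, Add(307, D)) (Function('L')(D) = Mul(Add(D, D), Add(307, D)) = Mul(Mul(2, D), Add(307, D)) = Mul(2, D, Add(307, D)))
Add(Function('L')(Function('p')(-25, -7)), Mul(-1, Function('N')(-260))) = Add(Mul(2, 1, Add(307, 1)), Mul(-1, -260)) = Add(Mul(2, 1, 308), 260) = Add(616, 260) = 876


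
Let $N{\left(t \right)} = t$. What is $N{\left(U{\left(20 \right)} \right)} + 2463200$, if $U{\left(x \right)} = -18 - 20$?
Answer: $2463162$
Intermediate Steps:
$U{\left(x \right)} = -38$ ($U{\left(x \right)} = -18 - 20 = -38$)
$N{\left(U{\left(20 \right)} \right)} + 2463200 = -38 + 2463200 = 2463162$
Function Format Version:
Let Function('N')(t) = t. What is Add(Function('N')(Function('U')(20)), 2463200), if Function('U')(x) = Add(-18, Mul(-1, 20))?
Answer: 2463162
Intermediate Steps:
Function('U')(x) = -38 (Function('U')(x) = Add(-18, -20) = -38)
Add(Function('N')(Function('U')(20)), 2463200) = Add(-38, 2463200) = 2463162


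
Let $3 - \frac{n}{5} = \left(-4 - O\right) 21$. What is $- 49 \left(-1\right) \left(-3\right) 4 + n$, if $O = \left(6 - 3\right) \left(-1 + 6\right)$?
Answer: $1422$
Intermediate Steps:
$O = 15$ ($O = 3 \cdot 5 = 15$)
$n = 2010$ ($n = 15 - 5 \left(-4 - 15\right) 21 = 15 - 5 \left(\left(-19\right) 21\right) = 15 - -1995 = 15 + 1995 = 2010$)
$- 49 \left(-1\right) \left(-3\right) 4 + n = - 49 \left(-1\right) \left(-3\right) 4 + 2010 = - 49 \cdot 3 \cdot 4 + 2010 = \left(-49\right) 12 + 2010 = -588 + 2010 = 1422$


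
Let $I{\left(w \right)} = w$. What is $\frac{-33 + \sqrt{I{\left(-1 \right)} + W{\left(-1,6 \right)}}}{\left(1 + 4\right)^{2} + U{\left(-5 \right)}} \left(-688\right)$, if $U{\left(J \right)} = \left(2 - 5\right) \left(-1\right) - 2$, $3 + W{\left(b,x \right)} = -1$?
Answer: $\frac{11352}{13} - \frac{344 i \sqrt{5}}{13} \approx 873.23 - 59.17 i$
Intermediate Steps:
$W{\left(b,x \right)} = -4$ ($W{\left(b,x \right)} = -3 - 1 = -4$)
$U{\left(J \right)} = 1$ ($U{\left(J \right)} = \left(-3\right) \left(-1\right) - 2 = 3 - 2 = 1$)
$\frac{-33 + \sqrt{I{\left(-1 \right)} + W{\left(-1,6 \right)}}}{\left(1 + 4\right)^{2} + U{\left(-5 \right)}} \left(-688\right) = \frac{-33 + \sqrt{-1 - 4}}{\left(1 + 4\right)^{2} + 1} \left(-688\right) = \frac{-33 + \sqrt{-5}}{5^{2} + 1} \left(-688\right) = \frac{-33 + i \sqrt{5}}{25 + 1} \left(-688\right) = \frac{-33 + i \sqrt{5}}{26} \left(-688\right) = \left(-33 + i \sqrt{5}\right) \frac{1}{26} \left(-688\right) = \left(- \frac{33}{26} + \frac{i \sqrt{5}}{26}\right) \left(-688\right) = \frac{11352}{13} - \frac{344 i \sqrt{5}}{13}$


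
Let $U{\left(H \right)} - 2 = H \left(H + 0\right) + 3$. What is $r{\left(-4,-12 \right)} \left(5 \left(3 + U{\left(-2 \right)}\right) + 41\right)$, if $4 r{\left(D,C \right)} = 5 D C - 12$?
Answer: $5757$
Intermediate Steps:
$U{\left(H \right)} = 5 + H^{2}$ ($U{\left(H \right)} = 2 + \left(H \left(H + 0\right) + 3\right) = 2 + \left(H H + 3\right) = 2 + \left(H^{2} + 3\right) = 2 + \left(3 + H^{2}\right) = 5 + H^{2}$)
$r{\left(D,C \right)} = -3 + \frac{5 C D}{4}$ ($r{\left(D,C \right)} = \frac{5 D C - 12}{4} = \frac{5 C D - 12}{4} = \frac{-12 + 5 C D}{4} = -3 + \frac{5 C D}{4}$)
$r{\left(-4,-12 \right)} \left(5 \left(3 + U{\left(-2 \right)}\right) + 41\right) = \left(-3 + \frac{5}{4} \left(-12\right) \left(-4\right)\right) \left(5 \left(3 + \left(5 + \left(-2\right)^{2}\right)\right) + 41\right) = \left(-3 + 60\right) \left(5 \left(3 + \left(5 + 4\right)\right) + 41\right) = 57 \left(5 \left(3 + 9\right) + 41\right) = 57 \left(5 \cdot 12 + 41\right) = 57 \left(60 + 41\right) = 57 \cdot 101 = 5757$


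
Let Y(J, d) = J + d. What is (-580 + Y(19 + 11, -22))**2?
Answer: 327184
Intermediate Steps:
(-580 + Y(19 + 11, -22))**2 = (-580 + ((19 + 11) - 22))**2 = (-580 + (30 - 22))**2 = (-580 + 8)**2 = (-572)**2 = 327184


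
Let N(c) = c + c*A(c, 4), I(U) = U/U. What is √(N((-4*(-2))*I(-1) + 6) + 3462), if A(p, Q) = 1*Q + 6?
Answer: 4*√226 ≈ 60.133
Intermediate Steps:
A(p, Q) = 6 + Q (A(p, Q) = Q + 6 = 6 + Q)
I(U) = 1
N(c) = 11*c (N(c) = c + c*(6 + 4) = c + c*10 = c + 10*c = 11*c)
√(N((-4*(-2))*I(-1) + 6) + 3462) = √(11*(-4*(-2)*1 + 6) + 3462) = √(11*(8*1 + 6) + 3462) = √(11*(8 + 6) + 3462) = √(11*14 + 3462) = √(154 + 3462) = √3616 = 4*√226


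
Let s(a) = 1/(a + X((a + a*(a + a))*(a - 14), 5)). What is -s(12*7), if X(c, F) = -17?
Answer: -1/67 ≈ -0.014925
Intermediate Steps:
s(a) = 1/(-17 + a) (s(a) = 1/(a - 17) = 1/(-17 + a))
-s(12*7) = -1/(-17 + 12*7) = -1/(-17 + 84) = -1/67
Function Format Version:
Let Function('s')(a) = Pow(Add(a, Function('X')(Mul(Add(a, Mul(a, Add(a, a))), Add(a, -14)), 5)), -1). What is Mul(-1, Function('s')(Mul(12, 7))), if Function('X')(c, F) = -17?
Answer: Rational(-1, 67) ≈ -0.014925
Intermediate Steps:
Function('s')(a) = Pow(Add(-17, a), -1) (Function('s')(a) = Pow(Add(a, -17), -1) = Pow(Add(-17, a), -1))
Mul(-1, Function('s')(Mul(12, 7))) = Mul(-1, Pow(Add(-17, Mul(12, 7)), -1)) = Mul(-1, Pow(Add(-17, 84), -1)) = Mul(-1, Pow(67, -1)) = Mul(-1, Rational(1, 67)) = Rational(-1, 67)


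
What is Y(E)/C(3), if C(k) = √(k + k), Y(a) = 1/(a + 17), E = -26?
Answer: -√6/54 ≈ -0.045361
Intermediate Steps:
Y(a) = 1/(17 + a)
C(k) = √2*√k (C(k) = √(2*k) = √2*√k)
Y(E)/C(3) = 1/((17 - 26)*((√2*√3))) = 1/((-9)*(√6)) = -√6/54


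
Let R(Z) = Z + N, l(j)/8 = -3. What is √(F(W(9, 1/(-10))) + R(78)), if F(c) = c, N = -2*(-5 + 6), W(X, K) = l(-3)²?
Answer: 2*√163 ≈ 25.534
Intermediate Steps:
l(j) = -24 (l(j) = 8*(-3) = -24)
W(X, K) = 576 (W(X, K) = (-24)² = 576)
N = -2 (N = -2*1 = -2)
R(Z) = -2 + Z (R(Z) = Z - 2 = -2 + Z)
√(F(W(9, 1/(-10))) + R(78)) = √(576 + (-2 + 78)) = √(576 + 76) = √652 = 2*√163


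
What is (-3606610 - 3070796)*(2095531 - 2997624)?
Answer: 6023641210758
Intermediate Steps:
(-3606610 - 3070796)*(2095531 - 2997624) = -6677406*(-902093) = 6023641210758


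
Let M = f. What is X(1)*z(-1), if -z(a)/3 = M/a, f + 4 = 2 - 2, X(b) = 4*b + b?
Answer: -60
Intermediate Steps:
X(b) = 5*b
f = -4 (f = -4 + (2 - 2) = -4 + 0 = -4)
M = -4
z(a) = 12/a (z(a) = -(-12)/a = 12/a)
X(1)*z(-1) = (5*1)*(12/(-1)) = 5*(12*(-1)) = 5*(-12) = -60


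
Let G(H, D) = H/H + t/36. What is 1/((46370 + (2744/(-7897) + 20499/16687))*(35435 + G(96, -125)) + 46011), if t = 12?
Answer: 131777239/216544266540235844 ≈ 6.0855e-10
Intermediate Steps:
G(H, D) = 4/3 (G(H, D) = H/H + 12/36 = 1 + 12*(1/36) = 1 + 1/3 = 4/3)
1/((46370 + (2744/(-7897) + 20499/16687))*(35435 + G(96, -125)) + 46011) = 1/((46370 + (2744/(-7897) + 20499/16687))*(35435 + 4/3) + 46011) = 1/((46370 + (2744*(-1/7897) + 20499*(1/16687)))*(106309/3) + 46011) = 1/((46370 + (-2744/7897 + 20499/16687))*(106309/3) + 46011) = 1/((46370 + 116091475/131777239)*(106309/3) + 46011) = 1/((6110626663905/131777239)*(106309/3) + 46011) = 1/(216538203337692215/131777239 + 46011) = 1/(216544266540235844/131777239) = 131777239/216544266540235844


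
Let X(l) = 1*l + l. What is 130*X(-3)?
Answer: -780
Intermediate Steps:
X(l) = 2*l (X(l) = l + l = 2*l)
130*X(-3) = 130*(2*(-3)) = 130*(-6) = -780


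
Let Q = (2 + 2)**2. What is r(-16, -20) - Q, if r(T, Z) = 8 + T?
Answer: -24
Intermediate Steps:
Q = 16 (Q = 4**2 = 16)
r(-16, -20) - Q = (8 - 16) - 1*16 = -8 - 16 = -24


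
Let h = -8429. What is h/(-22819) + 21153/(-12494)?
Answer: -377378381/285100586 ≈ -1.3237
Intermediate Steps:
h/(-22819) + 21153/(-12494) = -8429/(-22819) + 21153/(-12494) = -8429*(-1/22819) + 21153*(-1/12494) = 8429/22819 - 21153/12494 = -377378381/285100586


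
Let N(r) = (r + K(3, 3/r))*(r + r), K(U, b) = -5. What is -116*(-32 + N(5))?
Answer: 3712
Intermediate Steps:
N(r) = 2*r*(-5 + r) (N(r) = (r - 5)*(r + r) = (-5 + r)*(2*r) = 2*r*(-5 + r))
-116*(-32 + N(5)) = -116*(-32 + 2*5*(-5 + 5)) = -116*(-32 + 2*5*0) = -116*(-32 + 0) = -116*(-32) = 3712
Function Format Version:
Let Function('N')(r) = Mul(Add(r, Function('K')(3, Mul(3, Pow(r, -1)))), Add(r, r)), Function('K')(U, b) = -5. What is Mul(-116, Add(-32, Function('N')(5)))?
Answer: 3712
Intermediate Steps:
Function('N')(r) = Mul(2, r, Add(-5, r)) (Function('N')(r) = Mul(Add(r, -5), Add(r, r)) = Mul(Add(-5, r), Mul(2, r)) = Mul(2, r, Add(-5, r)))
Mul(-116, Add(-32, Function('N')(5))) = Mul(-116, Add(-32, Mul(2, 5, Add(-5, 5)))) = Mul(-116, Add(-32, Mul(2, 5, 0))) = Mul(-116, Add(-32, 0)) = Mul(-116, -32) = 3712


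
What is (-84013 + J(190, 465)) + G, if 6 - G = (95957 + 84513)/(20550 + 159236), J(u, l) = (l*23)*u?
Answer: 175115339164/89893 ≈ 1.9480e+6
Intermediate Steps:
J(u, l) = 23*l*u (J(u, l) = (23*l)*u = 23*l*u)
G = 449123/89893 (G = 6 - (95957 + 84513)/(20550 + 159236) = 6 - 180470/179786 = 6 - 1*90235/89893 = 6 - 90235/89893 = 449123/89893 ≈ 4.9962)
(-84013 + J(190, 465)) + G = (-84013 + 23*465*190) + 449123/89893 = (-84013 + 2032050) + 449123/89893 = 1948037 + 449123/89893 = 175115339164/89893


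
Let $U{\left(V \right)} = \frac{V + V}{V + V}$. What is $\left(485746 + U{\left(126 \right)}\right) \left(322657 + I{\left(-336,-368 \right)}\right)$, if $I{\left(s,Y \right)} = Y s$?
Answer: $216791314835$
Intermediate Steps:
$U{\left(V \right)} = 1$ ($U{\left(V \right)} = \frac{2 V}{2 V} = 2 V \frac{1}{2 V} = 1$)
$\left(485746 + U{\left(126 \right)}\right) \left(322657 + I{\left(-336,-368 \right)}\right) = \left(485746 + 1\right) \left(322657 - -123648\right) = 485747 \left(322657 + 123648\right) = 485747 \cdot 446305 = 216791314835$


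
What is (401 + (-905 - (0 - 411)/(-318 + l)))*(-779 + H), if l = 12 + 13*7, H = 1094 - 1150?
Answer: 18164757/43 ≈ 4.2244e+5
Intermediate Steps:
H = -56
l = 103 (l = 12 + 91 = 103)
(401 + (-905 - (0 - 411)/(-318 + l)))*(-779 + H) = (401 + (-905 - (0 - 411)/(-318 + 103)))*(-779 - 56) = (401 + (-905 - (-411)/(-215)))*(-835) = (401 + (-905 - (-411)*(-1)/215))*(-835) = (401 + (-905 - 1*411/215))*(-835) = (401 + (-905 - 411/215))*(-835) = (401 - 194986/215)*(-835) = -108771/215*(-835) = 18164757/43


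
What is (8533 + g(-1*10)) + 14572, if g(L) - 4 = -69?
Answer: 23040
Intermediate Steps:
g(L) = -65 (g(L) = 4 - 69 = -65)
(8533 + g(-1*10)) + 14572 = (8533 - 65) + 14572 = 8468 + 14572 = 23040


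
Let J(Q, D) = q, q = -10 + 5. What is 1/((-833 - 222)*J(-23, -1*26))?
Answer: 1/5275 ≈ 0.00018957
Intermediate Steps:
q = -5
J(Q, D) = -5
1/((-833 - 222)*J(-23, -1*26)) = 1/((-833 - 222)*(-5)) = 1/(-1055*(-5)) = 1/5275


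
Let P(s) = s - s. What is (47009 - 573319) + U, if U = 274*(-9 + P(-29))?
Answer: -528776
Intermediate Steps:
P(s) = 0
U = -2466 (U = 274*(-9 + 0) = 274*(-9) = -2466)
(47009 - 573319) + U = (47009 - 573319) - 2466 = -526310 - 2466 = -528776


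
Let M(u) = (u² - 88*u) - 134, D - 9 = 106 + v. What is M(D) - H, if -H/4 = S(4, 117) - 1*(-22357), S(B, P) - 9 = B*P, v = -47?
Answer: 89842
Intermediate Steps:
D = 68 (D = 9 + (106 - 47) = 9 + 59 = 68)
M(u) = -134 + u² - 88*u
S(B, P) = 9 + B*P
H = -91336 (H = -4*((9 + 4*117) - 1*(-22357)) = -4*((9 + 468) + 22357) = -4*(477 + 22357) = -4*22834 = -91336)
M(D) - H = (-134 + 68² - 88*68) - 1*(-91336) = (-134 + 4624 - 5984) + 91336 = -1494 + 91336 = 89842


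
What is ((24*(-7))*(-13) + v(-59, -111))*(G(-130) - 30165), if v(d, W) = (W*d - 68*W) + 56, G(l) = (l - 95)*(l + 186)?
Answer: -698651805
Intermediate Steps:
G(l) = (-95 + l)*(186 + l)
v(d, W) = 56 - 68*W + W*d (v(d, W) = (-68*W + W*d) + 56 = 56 - 68*W + W*d)
((24*(-7))*(-13) + v(-59, -111))*(G(-130) - 30165) = ((24*(-7))*(-13) + (56 - 68*(-111) - 111*(-59)))*((-17670 + (-130)² + 91*(-130)) - 30165) = (-168*(-13) + (56 + 7548 + 6549))*((-17670 + 16900 - 11830) - 30165) = (2184 + 14153)*(-12600 - 30165) = 16337*(-42765) = -698651805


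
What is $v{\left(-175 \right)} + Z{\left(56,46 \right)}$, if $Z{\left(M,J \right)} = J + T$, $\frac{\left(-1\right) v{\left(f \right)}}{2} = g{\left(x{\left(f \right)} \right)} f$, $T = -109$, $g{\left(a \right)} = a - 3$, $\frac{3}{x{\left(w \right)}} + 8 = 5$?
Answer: $-1463$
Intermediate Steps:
$x{\left(w \right)} = -1$ ($x{\left(w \right)} = \frac{3}{-8 + 5} = \frac{3}{-3} = 3 \left(- \frac{1}{3}\right) = -1$)
$g{\left(a \right)} = -3 + a$
$v{\left(f \right)} = 8 f$ ($v{\left(f \right)} = - 2 \left(-3 - 1\right) f = - 2 \left(- 4 f\right) = 8 f$)
$Z{\left(M,J \right)} = -109 + J$ ($Z{\left(M,J \right)} = J - 109 = -109 + J$)
$v{\left(-175 \right)} + Z{\left(56,46 \right)} = 8 \left(-175\right) + \left(-109 + 46\right) = -1400 - 63 = -1463$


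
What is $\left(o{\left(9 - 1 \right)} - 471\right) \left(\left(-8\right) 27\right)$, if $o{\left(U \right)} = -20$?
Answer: $106056$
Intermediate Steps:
$\left(o{\left(9 - 1 \right)} - 471\right) \left(\left(-8\right) 27\right) = \left(-20 - 471\right) \left(\left(-8\right) 27\right) = \left(-491\right) \left(-216\right) = 106056$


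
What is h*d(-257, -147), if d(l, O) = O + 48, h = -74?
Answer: 7326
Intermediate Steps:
d(l, O) = 48 + O
h*d(-257, -147) = -74*(48 - 147) = -74*(-99) = 7326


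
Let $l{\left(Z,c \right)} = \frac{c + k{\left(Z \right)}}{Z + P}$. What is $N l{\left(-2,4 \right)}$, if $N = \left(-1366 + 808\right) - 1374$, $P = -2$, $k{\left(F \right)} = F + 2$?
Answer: $1932$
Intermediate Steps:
$k{\left(F \right)} = 2 + F$
$l{\left(Z,c \right)} = \frac{2 + Z + c}{-2 + Z}$ ($l{\left(Z,c \right)} = \frac{c + \left(2 + Z\right)}{Z - 2} = \frac{2 + Z + c}{-2 + Z}$)
$N = -1932$ ($N = -558 - 1374 = -1932$)
$N l{\left(-2,4 \right)} = - 1932 \frac{2 - 2 + 4}{-2 - 2} = - 1932 \frac{1}{-4} \cdot 4 = - 1932 \left(\left(- \frac{1}{4}\right) 4\right) = \left(-1932\right) \left(-1\right) = 1932$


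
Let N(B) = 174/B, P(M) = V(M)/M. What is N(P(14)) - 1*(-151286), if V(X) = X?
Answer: 151460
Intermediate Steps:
P(M) = 1 (P(M) = M/M = 1)
N(P(14)) - 1*(-151286) = 174/1 - 1*(-151286) = 174*1 + 151286 = 174 + 151286 = 151460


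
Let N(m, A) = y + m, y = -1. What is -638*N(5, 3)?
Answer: -2552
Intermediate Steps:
N(m, A) = -1 + m
-638*N(5, 3) = -638*(-1 + 5) = -638*4 = -2552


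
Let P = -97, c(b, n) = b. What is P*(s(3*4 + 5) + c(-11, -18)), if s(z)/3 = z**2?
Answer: -83032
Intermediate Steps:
s(z) = 3*z**2
P*(s(3*4 + 5) + c(-11, -18)) = -97*(3*(3*4 + 5)**2 - 11) = -97*(3*(12 + 5)**2 - 11) = -97*(3*17**2 - 11) = -97*(3*289 - 11) = -97*(867 - 11) = -97*856 = -83032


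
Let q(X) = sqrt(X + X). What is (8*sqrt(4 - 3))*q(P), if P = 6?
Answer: 16*sqrt(3) ≈ 27.713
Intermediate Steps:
q(X) = sqrt(2)*sqrt(X) (q(X) = sqrt(2*X) = sqrt(2)*sqrt(X))
(8*sqrt(4 - 3))*q(P) = (8*sqrt(4 - 3))*(sqrt(2)*sqrt(6)) = (8*sqrt(1))*(2*sqrt(3)) = (8*1)*(2*sqrt(3)) = 8*(2*sqrt(3)) = 16*sqrt(3)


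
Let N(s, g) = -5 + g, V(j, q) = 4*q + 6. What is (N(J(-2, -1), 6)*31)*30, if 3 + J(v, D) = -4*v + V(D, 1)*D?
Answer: 930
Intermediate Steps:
V(j, q) = 6 + 4*q
J(v, D) = -3 - 4*v + 10*D (J(v, D) = -3 + (-4*v + (6 + 4*1)*D) = -3 + (-4*v + (6 + 4)*D) = -3 + (-4*v + 10*D) = -3 - 4*v + 10*D)
(N(J(-2, -1), 6)*31)*30 = ((-5 + 6)*31)*30 = (1*31)*30 = 31*30 = 930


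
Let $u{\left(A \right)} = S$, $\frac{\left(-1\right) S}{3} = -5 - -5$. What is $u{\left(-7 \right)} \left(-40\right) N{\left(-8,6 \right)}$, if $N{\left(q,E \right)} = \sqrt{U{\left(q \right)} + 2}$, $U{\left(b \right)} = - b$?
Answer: $0$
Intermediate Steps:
$S = 0$ ($S = - 3 \left(-5 - -5\right) = - 3 \left(-5 + 5\right) = \left(-3\right) 0 = 0$)
$u{\left(A \right)} = 0$
$N{\left(q,E \right)} = \sqrt{2 - q}$ ($N{\left(q,E \right)} = \sqrt{- q + 2} = \sqrt{2 - q}$)
$u{\left(-7 \right)} \left(-40\right) N{\left(-8,6 \right)} = 0 \left(-40\right) \sqrt{2 - -8} = 0 \sqrt{2 + 8} = 0 \sqrt{10} = 0$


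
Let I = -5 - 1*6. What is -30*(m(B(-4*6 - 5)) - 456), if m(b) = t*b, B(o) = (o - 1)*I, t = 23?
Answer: -214020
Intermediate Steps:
I = -11 (I = -5 - 6 = -11)
B(o) = 11 - 11*o (B(o) = (o - 1)*(-11) = (-1 + o)*(-11) = 11 - 11*o)
m(b) = 23*b
-30*(m(B(-4*6 - 5)) - 456) = -30*(23*(11 - 11*(-4*6 - 5)) - 456) = -30*(23*(11 - 11*(-24 - 5)) - 456) = -30*(23*(11 - 11*(-29)) - 456) = -30*(23*(11 + 319) - 456) = -30*(23*330 - 456) = -30*(7590 - 456) = -30*7134 = -214020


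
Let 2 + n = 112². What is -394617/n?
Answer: -394617/12542 ≈ -31.464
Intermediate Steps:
n = 12542 (n = -2 + 112² = -2 + 12544 = 12542)
-394617/n = -394617/12542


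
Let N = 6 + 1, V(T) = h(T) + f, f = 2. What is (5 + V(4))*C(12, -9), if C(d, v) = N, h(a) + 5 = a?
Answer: 42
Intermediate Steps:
h(a) = -5 + a
V(T) = -3 + T (V(T) = (-5 + T) + 2 = -3 + T)
N = 7
C(d, v) = 7
(5 + V(4))*C(12, -9) = (5 + (-3 + 4))*7 = (5 + 1)*7 = 6*7 = 42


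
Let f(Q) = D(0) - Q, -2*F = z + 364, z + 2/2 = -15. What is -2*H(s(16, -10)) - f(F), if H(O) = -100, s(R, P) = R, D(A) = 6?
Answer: 20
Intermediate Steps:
z = -16 (z = -1 - 15 = -16)
F = -174 (F = -(-16 + 364)/2 = -½*348 = -174)
f(Q) = 6 - Q
-2*H(s(16, -10)) - f(F) = -2*(-100) - (6 - 1*(-174)) = 200 - (6 + 174) = 200 - 1*180 = 200 - 180 = 20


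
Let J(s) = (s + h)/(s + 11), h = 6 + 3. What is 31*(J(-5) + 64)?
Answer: 6014/3 ≈ 2004.7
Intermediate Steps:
h = 9
J(s) = (9 + s)/(11 + s) (J(s) = (s + 9)/(s + 11) = (9 + s)/(11 + s))
31*(J(-5) + 64) = 31*((9 - 5)/(11 - 5) + 64) = 31*(4/6 + 64) = 31*((⅙)*4 + 64) = 31*(⅔ + 64) = 31*(194/3) = 6014/3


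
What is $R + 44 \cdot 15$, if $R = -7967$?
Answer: $-7307$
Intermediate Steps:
$R + 44 \cdot 15 = -7967 + 44 \cdot 15 = -7967 + 660 = -7307$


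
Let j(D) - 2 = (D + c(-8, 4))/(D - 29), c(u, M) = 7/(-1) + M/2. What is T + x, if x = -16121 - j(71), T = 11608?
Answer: -31616/7 ≈ -4516.6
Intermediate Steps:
c(u, M) = -7 + M/2 (c(u, M) = 7*(-1) + M*(½) = -7 + M/2)
j(D) = 2 + (-5 + D)/(-29 + D) (j(D) = 2 + (D + (-7 + (½)*4))/(D - 29) = 2 + (D + (-7 + 2))/(-29 + D) = 2 + (D - 5)/(-29 + D) = 2 + (-5 + D)/(-29 + D))
x = -112872/7 (x = -16121 - 3*(-21 + 71)/(-29 + 71) = -16121 - 3*50/42 = -16121 - 1*25/7 = -16121 - 25/7 = -112872/7 ≈ -16125.)
T + x = 11608 - 112872/7 = -31616/7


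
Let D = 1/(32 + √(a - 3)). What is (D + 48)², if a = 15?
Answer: 590684419/256036 - 12152*√3/64009 ≈ 2306.7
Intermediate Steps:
D = 1/(32 + 2*√3) (D = 1/(32 + √(15 - 3)) = 1/(32 + √12) = 1/(32 + 2*√3) ≈ 0.028198)
(D + 48)² = ((8/253 - √3/506) + 48)² = (12152/253 - √3/506)²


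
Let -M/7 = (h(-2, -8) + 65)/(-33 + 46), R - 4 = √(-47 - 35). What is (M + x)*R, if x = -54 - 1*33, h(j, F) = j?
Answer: -6288/13 - 1572*I*√82/13 ≈ -483.69 - 1095.0*I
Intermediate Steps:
x = -87 (x = -54 - 33 = -87)
R = 4 + I*√82 (R = 4 + √(-47 - 35) = 4 + √(-82) = 4 + I*√82 ≈ 4.0 + 9.0554*I)
M = -441/13 (M = -7*(-2 + 65)/(-33 + 46) = -441/13 ≈ -33.923)
(M + x)*R = (-441/13 - 87)*(4 + I*√82) = -1572*(4 + I*√82)/13 = -6288/13 - 1572*I*√82/13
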